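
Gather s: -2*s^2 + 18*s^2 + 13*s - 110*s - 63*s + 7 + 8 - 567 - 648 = 16*s^2 - 160*s - 1200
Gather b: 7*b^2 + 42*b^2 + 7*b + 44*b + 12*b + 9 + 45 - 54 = 49*b^2 + 63*b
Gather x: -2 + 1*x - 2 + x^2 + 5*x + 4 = x^2 + 6*x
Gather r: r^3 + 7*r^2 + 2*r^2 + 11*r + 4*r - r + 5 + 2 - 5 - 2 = r^3 + 9*r^2 + 14*r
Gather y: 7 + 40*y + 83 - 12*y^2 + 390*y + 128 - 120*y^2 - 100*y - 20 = -132*y^2 + 330*y + 198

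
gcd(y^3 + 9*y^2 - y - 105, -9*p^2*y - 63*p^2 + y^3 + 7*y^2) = y + 7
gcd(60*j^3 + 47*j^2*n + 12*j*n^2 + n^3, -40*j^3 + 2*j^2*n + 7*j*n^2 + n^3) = 20*j^2 + 9*j*n + n^2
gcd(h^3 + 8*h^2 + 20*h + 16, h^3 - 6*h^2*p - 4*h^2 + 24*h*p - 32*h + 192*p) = h + 4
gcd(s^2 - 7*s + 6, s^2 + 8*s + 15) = 1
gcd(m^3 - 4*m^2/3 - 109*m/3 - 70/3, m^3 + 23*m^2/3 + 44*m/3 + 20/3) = m^2 + 17*m/3 + 10/3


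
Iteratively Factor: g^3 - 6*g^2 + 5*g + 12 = (g + 1)*(g^2 - 7*g + 12) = (g - 4)*(g + 1)*(g - 3)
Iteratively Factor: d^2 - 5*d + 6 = (d - 2)*(d - 3)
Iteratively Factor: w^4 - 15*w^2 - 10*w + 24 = (w - 1)*(w^3 + w^2 - 14*w - 24) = (w - 1)*(w + 3)*(w^2 - 2*w - 8) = (w - 1)*(w + 2)*(w + 3)*(w - 4)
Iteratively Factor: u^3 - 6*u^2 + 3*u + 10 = (u - 2)*(u^2 - 4*u - 5) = (u - 5)*(u - 2)*(u + 1)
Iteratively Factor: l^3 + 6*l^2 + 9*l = (l)*(l^2 + 6*l + 9) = l*(l + 3)*(l + 3)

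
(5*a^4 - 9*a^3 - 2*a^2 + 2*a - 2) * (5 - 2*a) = -10*a^5 + 43*a^4 - 41*a^3 - 14*a^2 + 14*a - 10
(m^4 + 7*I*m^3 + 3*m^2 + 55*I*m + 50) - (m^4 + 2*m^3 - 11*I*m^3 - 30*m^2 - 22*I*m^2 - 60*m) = -2*m^3 + 18*I*m^3 + 33*m^2 + 22*I*m^2 + 60*m + 55*I*m + 50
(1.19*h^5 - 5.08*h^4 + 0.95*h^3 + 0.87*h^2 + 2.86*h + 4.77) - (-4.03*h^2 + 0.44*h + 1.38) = 1.19*h^5 - 5.08*h^4 + 0.95*h^3 + 4.9*h^2 + 2.42*h + 3.39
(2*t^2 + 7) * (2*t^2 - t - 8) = 4*t^4 - 2*t^3 - 2*t^2 - 7*t - 56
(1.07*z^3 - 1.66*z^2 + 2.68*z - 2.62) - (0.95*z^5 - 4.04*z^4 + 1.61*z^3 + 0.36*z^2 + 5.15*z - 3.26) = -0.95*z^5 + 4.04*z^4 - 0.54*z^3 - 2.02*z^2 - 2.47*z + 0.64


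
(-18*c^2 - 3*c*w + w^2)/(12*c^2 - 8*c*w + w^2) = (3*c + w)/(-2*c + w)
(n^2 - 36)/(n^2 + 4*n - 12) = (n - 6)/(n - 2)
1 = 1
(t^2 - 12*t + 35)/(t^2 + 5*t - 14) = (t^2 - 12*t + 35)/(t^2 + 5*t - 14)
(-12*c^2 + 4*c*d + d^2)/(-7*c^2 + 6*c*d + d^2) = (-12*c^2 + 4*c*d + d^2)/(-7*c^2 + 6*c*d + d^2)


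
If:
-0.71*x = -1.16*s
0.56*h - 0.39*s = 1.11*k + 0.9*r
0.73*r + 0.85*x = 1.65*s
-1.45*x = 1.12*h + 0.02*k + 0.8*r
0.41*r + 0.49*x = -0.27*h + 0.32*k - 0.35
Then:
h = 0.91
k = 0.71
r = -0.14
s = -0.39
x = -0.64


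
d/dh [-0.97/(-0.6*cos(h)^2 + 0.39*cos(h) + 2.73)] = (1.164*cos(h) - 0.3783)*sin(h)/(-0.6*cos(h)^2 + 0.39*cos(h) + 2.73)^2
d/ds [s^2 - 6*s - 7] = 2*s - 6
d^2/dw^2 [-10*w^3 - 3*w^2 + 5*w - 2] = -60*w - 6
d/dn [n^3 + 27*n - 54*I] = 3*n^2 + 27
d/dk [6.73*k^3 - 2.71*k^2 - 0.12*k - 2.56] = 20.19*k^2 - 5.42*k - 0.12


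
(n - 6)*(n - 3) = n^2 - 9*n + 18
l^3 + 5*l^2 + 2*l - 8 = (l - 1)*(l + 2)*(l + 4)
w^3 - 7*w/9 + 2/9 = (w - 2/3)*(w - 1/3)*(w + 1)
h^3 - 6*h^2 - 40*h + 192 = (h - 8)*(h - 4)*(h + 6)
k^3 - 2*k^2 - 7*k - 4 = (k - 4)*(k + 1)^2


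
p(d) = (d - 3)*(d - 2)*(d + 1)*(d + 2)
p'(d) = (d - 3)*(d - 2)*(d + 1) + (d - 3)*(d - 2)*(d + 2) + (d - 3)*(d + 1)*(d + 2) + (d - 2)*(d + 1)*(d + 2)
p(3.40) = 13.31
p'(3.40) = 48.26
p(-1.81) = -2.82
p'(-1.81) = -10.04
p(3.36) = 11.44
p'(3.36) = 44.95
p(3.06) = 1.31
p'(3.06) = 23.59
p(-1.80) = -2.92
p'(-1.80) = -9.57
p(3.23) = 6.26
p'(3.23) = 34.98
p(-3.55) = 143.68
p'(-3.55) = -196.87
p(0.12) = 12.86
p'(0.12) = 6.24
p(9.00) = 4620.00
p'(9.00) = 2312.00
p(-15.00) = 55692.00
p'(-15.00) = -14632.00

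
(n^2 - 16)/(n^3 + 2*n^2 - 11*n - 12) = (n - 4)/(n^2 - 2*n - 3)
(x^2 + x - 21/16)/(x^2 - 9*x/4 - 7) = (x - 3/4)/(x - 4)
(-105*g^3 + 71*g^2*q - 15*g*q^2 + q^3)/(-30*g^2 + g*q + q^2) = (21*g^2 - 10*g*q + q^2)/(6*g + q)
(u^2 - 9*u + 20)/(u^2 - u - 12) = (u - 5)/(u + 3)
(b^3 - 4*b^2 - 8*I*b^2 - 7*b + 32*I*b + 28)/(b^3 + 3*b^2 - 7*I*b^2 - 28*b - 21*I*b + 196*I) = (b - I)/(b + 7)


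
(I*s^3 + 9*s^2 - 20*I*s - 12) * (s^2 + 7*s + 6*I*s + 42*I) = I*s^5 + 3*s^4 + 7*I*s^4 + 21*s^3 + 34*I*s^3 + 108*s^2 + 238*I*s^2 + 756*s - 72*I*s - 504*I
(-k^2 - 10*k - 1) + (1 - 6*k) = -k^2 - 16*k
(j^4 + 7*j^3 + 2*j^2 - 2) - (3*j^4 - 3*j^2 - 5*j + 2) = -2*j^4 + 7*j^3 + 5*j^2 + 5*j - 4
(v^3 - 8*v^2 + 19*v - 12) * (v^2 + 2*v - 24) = v^5 - 6*v^4 - 21*v^3 + 218*v^2 - 480*v + 288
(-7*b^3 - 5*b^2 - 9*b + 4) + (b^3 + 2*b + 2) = -6*b^3 - 5*b^2 - 7*b + 6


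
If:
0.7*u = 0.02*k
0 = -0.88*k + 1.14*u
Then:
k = 0.00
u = 0.00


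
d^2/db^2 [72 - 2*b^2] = -4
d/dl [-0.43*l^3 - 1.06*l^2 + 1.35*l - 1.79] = -1.29*l^2 - 2.12*l + 1.35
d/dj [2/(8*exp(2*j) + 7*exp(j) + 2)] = (-32*exp(j) - 14)*exp(j)/(8*exp(2*j) + 7*exp(j) + 2)^2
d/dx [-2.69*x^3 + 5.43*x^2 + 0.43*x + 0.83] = -8.07*x^2 + 10.86*x + 0.43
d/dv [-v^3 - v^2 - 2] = v*(-3*v - 2)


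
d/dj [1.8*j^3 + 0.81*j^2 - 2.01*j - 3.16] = 5.4*j^2 + 1.62*j - 2.01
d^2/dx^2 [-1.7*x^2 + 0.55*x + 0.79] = -3.40000000000000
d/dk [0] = 0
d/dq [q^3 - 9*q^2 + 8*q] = 3*q^2 - 18*q + 8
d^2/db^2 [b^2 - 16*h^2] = 2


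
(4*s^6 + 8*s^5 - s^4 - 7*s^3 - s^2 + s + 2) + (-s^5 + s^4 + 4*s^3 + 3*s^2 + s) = 4*s^6 + 7*s^5 - 3*s^3 + 2*s^2 + 2*s + 2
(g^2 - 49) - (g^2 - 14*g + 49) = 14*g - 98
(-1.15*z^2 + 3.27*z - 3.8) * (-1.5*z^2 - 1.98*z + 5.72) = 1.725*z^4 - 2.628*z^3 - 7.3526*z^2 + 26.2284*z - 21.736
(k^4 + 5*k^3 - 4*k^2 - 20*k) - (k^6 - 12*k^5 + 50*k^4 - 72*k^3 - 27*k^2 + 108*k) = -k^6 + 12*k^5 - 49*k^4 + 77*k^3 + 23*k^2 - 128*k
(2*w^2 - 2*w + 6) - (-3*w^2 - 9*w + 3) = 5*w^2 + 7*w + 3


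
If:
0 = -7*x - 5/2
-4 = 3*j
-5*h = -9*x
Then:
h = -9/14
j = -4/3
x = -5/14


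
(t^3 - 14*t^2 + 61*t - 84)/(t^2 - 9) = (t^2 - 11*t + 28)/(t + 3)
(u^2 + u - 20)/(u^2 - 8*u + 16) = (u + 5)/(u - 4)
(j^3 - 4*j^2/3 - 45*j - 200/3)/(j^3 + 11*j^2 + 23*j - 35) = (3*j^2 - 19*j - 40)/(3*(j^2 + 6*j - 7))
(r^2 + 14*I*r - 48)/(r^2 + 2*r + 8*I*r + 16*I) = (r + 6*I)/(r + 2)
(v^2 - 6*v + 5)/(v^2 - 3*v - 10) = (v - 1)/(v + 2)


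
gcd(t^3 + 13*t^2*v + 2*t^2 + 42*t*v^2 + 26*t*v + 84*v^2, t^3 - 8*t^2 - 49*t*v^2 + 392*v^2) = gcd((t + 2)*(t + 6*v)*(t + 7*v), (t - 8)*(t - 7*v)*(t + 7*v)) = t + 7*v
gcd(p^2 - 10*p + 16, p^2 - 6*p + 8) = p - 2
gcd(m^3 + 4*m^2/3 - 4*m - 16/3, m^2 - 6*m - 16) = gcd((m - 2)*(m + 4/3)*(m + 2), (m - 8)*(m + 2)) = m + 2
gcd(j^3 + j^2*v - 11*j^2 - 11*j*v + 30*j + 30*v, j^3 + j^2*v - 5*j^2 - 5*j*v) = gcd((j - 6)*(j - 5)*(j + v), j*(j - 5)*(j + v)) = j^2 + j*v - 5*j - 5*v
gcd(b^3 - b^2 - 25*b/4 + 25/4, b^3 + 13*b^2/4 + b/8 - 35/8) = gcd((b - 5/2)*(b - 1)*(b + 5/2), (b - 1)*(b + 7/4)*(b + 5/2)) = b^2 + 3*b/2 - 5/2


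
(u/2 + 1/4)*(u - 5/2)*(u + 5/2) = u^3/2 + u^2/4 - 25*u/8 - 25/16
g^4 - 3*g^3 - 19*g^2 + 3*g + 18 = (g - 6)*(g - 1)*(g + 1)*(g + 3)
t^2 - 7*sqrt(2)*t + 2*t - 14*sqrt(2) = (t + 2)*(t - 7*sqrt(2))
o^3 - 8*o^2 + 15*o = o*(o - 5)*(o - 3)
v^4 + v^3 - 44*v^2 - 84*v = v*(v - 7)*(v + 2)*(v + 6)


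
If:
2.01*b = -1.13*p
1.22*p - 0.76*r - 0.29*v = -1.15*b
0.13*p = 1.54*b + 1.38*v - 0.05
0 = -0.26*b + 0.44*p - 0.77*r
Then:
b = 0.03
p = -0.05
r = -0.04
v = 0.00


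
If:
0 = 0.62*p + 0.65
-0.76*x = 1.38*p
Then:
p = -1.05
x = 1.90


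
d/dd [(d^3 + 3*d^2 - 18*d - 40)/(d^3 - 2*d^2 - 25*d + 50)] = (-5*d^2 + 36*d - 76)/(d^4 - 14*d^3 + 69*d^2 - 140*d + 100)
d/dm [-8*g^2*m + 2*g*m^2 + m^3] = -8*g^2 + 4*g*m + 3*m^2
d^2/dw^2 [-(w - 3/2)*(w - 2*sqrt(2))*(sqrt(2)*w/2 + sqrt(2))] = -3*sqrt(2)*w - sqrt(2)/2 + 4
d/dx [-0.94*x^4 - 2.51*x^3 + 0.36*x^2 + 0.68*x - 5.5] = -3.76*x^3 - 7.53*x^2 + 0.72*x + 0.68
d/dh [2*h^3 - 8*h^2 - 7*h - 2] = 6*h^2 - 16*h - 7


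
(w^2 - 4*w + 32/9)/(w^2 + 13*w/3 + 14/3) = (9*w^2 - 36*w + 32)/(3*(3*w^2 + 13*w + 14))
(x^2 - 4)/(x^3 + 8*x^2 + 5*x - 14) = (x - 2)/(x^2 + 6*x - 7)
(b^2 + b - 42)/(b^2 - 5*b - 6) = (b + 7)/(b + 1)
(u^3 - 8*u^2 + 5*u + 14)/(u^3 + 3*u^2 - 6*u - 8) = (u - 7)/(u + 4)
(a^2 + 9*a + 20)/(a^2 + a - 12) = (a + 5)/(a - 3)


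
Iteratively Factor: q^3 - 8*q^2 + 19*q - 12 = (q - 1)*(q^2 - 7*q + 12) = (q - 4)*(q - 1)*(q - 3)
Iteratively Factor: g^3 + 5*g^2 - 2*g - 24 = (g + 3)*(g^2 + 2*g - 8) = (g + 3)*(g + 4)*(g - 2)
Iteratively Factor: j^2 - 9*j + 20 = (j - 5)*(j - 4)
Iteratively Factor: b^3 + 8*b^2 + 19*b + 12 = (b + 3)*(b^2 + 5*b + 4) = (b + 1)*(b + 3)*(b + 4)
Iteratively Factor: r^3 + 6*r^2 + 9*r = (r)*(r^2 + 6*r + 9) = r*(r + 3)*(r + 3)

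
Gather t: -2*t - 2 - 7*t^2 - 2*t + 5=-7*t^2 - 4*t + 3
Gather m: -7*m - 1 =-7*m - 1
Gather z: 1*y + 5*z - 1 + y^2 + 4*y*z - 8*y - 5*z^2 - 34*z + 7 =y^2 - 7*y - 5*z^2 + z*(4*y - 29) + 6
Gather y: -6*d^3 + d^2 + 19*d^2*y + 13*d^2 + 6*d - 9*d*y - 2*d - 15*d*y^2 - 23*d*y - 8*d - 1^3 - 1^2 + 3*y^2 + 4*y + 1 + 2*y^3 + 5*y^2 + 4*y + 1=-6*d^3 + 14*d^2 - 4*d + 2*y^3 + y^2*(8 - 15*d) + y*(19*d^2 - 32*d + 8)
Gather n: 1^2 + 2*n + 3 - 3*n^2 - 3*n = -3*n^2 - n + 4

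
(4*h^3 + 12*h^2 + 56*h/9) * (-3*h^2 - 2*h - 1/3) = -12*h^5 - 44*h^4 - 44*h^3 - 148*h^2/9 - 56*h/27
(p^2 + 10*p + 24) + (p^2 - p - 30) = 2*p^2 + 9*p - 6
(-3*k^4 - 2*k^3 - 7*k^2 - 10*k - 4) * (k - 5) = -3*k^5 + 13*k^4 + 3*k^3 + 25*k^2 + 46*k + 20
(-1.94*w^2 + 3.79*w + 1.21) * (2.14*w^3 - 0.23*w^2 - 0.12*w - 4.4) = -4.1516*w^5 + 8.5568*w^4 + 1.9505*w^3 + 7.8029*w^2 - 16.8212*w - 5.324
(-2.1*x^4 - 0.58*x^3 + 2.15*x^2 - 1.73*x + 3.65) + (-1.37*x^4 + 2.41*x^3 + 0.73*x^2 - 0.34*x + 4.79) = -3.47*x^4 + 1.83*x^3 + 2.88*x^2 - 2.07*x + 8.44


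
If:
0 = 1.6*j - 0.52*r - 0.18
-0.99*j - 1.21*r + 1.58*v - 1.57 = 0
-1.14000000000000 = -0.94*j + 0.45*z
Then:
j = 0.478723404255319*z + 1.21276595744681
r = 1.47299509001637*z + 3.38543371522095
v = 1.42801280324846*z + 4.34621081853778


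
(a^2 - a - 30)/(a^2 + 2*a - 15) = (a - 6)/(a - 3)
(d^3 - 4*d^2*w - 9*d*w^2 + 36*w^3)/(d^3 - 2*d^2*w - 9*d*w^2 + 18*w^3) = (-d + 4*w)/(-d + 2*w)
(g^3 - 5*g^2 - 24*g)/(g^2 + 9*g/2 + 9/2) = 2*g*(g - 8)/(2*g + 3)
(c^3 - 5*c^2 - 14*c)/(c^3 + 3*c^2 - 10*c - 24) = c*(c - 7)/(c^2 + c - 12)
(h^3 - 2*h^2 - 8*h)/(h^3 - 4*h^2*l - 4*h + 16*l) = h*(h - 4)/(h^2 - 4*h*l - 2*h + 8*l)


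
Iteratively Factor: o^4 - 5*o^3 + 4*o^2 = (o - 1)*(o^3 - 4*o^2) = (o - 4)*(o - 1)*(o^2) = o*(o - 4)*(o - 1)*(o)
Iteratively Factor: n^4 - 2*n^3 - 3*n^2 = (n)*(n^3 - 2*n^2 - 3*n) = n^2*(n^2 - 2*n - 3) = n^2*(n - 3)*(n + 1)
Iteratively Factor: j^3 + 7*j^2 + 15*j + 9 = (j + 1)*(j^2 + 6*j + 9) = (j + 1)*(j + 3)*(j + 3)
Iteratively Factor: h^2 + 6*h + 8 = (h + 4)*(h + 2)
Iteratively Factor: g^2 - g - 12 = (g - 4)*(g + 3)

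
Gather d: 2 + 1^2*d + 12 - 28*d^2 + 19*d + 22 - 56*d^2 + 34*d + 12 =-84*d^2 + 54*d + 48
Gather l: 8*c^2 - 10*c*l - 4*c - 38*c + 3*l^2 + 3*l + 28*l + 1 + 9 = 8*c^2 - 42*c + 3*l^2 + l*(31 - 10*c) + 10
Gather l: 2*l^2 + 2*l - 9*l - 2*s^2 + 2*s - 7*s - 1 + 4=2*l^2 - 7*l - 2*s^2 - 5*s + 3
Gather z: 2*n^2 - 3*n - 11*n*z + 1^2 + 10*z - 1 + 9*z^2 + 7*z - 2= 2*n^2 - 3*n + 9*z^2 + z*(17 - 11*n) - 2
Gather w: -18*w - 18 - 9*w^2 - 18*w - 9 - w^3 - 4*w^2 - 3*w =-w^3 - 13*w^2 - 39*w - 27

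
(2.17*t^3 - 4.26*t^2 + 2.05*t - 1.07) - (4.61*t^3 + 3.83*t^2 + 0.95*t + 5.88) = -2.44*t^3 - 8.09*t^2 + 1.1*t - 6.95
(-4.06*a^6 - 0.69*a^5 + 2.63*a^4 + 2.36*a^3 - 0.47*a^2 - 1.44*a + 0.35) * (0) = 0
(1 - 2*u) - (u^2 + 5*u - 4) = -u^2 - 7*u + 5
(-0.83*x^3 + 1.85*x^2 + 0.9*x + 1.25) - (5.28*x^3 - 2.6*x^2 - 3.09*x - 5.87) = -6.11*x^3 + 4.45*x^2 + 3.99*x + 7.12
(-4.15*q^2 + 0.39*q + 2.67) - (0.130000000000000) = -4.15*q^2 + 0.39*q + 2.54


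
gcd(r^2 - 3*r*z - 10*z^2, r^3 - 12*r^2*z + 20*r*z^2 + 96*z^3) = r + 2*z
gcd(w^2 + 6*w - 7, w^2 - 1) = w - 1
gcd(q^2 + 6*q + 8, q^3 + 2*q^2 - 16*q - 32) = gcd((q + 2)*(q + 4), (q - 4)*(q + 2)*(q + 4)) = q^2 + 6*q + 8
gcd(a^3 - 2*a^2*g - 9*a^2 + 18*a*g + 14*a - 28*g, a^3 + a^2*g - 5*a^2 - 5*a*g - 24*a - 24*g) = 1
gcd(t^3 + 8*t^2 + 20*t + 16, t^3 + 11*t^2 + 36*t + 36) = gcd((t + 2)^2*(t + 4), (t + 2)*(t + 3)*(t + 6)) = t + 2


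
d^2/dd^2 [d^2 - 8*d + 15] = 2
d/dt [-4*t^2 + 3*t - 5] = 3 - 8*t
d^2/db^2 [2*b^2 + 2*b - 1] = 4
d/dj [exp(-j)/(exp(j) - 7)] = (7 - 2*exp(j))*exp(-j)/(exp(2*j) - 14*exp(j) + 49)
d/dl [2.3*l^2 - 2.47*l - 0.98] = 4.6*l - 2.47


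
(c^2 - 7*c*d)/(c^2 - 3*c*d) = (c - 7*d)/(c - 3*d)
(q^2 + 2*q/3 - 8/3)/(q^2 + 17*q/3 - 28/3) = (q + 2)/(q + 7)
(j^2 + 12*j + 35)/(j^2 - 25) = (j + 7)/(j - 5)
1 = 1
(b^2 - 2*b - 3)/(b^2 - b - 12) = (-b^2 + 2*b + 3)/(-b^2 + b + 12)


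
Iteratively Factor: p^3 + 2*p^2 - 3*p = (p - 1)*(p^2 + 3*p) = p*(p - 1)*(p + 3)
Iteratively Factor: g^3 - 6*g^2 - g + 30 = (g + 2)*(g^2 - 8*g + 15) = (g - 5)*(g + 2)*(g - 3)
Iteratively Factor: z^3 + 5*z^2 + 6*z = (z)*(z^2 + 5*z + 6) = z*(z + 3)*(z + 2)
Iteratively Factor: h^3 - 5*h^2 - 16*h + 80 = (h - 5)*(h^2 - 16) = (h - 5)*(h + 4)*(h - 4)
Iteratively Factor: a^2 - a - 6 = (a - 3)*(a + 2)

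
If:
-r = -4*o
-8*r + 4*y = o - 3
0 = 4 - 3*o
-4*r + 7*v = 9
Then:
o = 4/3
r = 16/3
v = 13/3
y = 41/4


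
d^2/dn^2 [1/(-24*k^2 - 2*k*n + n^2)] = 2*(-24*k^2 - 2*k*n + n^2 - 4*(k - n)^2)/(24*k^2 + 2*k*n - n^2)^3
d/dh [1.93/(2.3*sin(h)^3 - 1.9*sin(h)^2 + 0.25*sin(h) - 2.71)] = (-13.317*sin(h)^2 + 7.334*sin(h) - 0.4825)*cos(h)/(2.3*sin(h)^3 - 1.9*sin(h)^2 + 0.25*sin(h) - 2.71)^2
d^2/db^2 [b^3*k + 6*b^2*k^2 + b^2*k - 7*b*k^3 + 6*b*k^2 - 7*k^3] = 2*k*(3*b + 6*k + 1)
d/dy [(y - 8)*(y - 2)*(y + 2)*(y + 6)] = 4*y^3 - 6*y^2 - 104*y + 8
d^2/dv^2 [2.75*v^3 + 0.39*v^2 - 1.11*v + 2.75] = 16.5*v + 0.78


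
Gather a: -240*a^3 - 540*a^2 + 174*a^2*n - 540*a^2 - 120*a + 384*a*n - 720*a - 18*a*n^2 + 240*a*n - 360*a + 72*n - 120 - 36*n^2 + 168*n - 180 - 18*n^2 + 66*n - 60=-240*a^3 + a^2*(174*n - 1080) + a*(-18*n^2 + 624*n - 1200) - 54*n^2 + 306*n - 360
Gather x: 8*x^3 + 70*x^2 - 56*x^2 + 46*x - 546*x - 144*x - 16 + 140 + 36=8*x^3 + 14*x^2 - 644*x + 160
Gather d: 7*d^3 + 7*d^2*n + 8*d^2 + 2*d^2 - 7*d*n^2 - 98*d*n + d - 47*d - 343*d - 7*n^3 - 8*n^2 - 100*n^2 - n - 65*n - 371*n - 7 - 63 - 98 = 7*d^3 + d^2*(7*n + 10) + d*(-7*n^2 - 98*n - 389) - 7*n^3 - 108*n^2 - 437*n - 168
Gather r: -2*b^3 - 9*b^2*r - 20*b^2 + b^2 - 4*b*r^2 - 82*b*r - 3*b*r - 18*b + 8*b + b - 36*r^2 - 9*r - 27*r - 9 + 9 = -2*b^3 - 19*b^2 - 9*b + r^2*(-4*b - 36) + r*(-9*b^2 - 85*b - 36)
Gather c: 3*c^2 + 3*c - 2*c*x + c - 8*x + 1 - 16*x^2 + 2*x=3*c^2 + c*(4 - 2*x) - 16*x^2 - 6*x + 1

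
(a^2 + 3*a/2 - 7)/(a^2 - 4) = (a + 7/2)/(a + 2)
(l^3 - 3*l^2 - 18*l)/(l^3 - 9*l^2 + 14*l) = (l^2 - 3*l - 18)/(l^2 - 9*l + 14)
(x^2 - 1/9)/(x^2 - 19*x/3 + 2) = (x + 1/3)/(x - 6)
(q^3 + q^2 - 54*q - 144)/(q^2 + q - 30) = (q^2 - 5*q - 24)/(q - 5)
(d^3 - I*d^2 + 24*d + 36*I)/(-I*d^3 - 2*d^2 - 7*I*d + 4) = (-d^3 + I*d^2 - 24*d - 36*I)/(I*d^3 + 2*d^2 + 7*I*d - 4)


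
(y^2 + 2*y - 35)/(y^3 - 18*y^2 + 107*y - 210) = (y + 7)/(y^2 - 13*y + 42)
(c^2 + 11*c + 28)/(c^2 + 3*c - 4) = (c + 7)/(c - 1)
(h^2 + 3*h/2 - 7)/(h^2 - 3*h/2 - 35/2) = (h - 2)/(h - 5)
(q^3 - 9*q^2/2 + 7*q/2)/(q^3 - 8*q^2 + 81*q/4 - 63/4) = 2*q*(q - 1)/(2*q^2 - 9*q + 9)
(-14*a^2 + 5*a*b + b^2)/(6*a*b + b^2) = (-14*a^2 + 5*a*b + b^2)/(b*(6*a + b))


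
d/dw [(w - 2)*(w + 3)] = 2*w + 1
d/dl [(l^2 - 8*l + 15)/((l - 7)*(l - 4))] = (-3*l^2 + 26*l - 59)/(l^4 - 22*l^3 + 177*l^2 - 616*l + 784)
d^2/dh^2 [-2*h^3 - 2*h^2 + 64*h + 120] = -12*h - 4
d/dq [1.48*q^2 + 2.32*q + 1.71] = 2.96*q + 2.32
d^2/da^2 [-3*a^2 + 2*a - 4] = -6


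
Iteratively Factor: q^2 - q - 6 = (q - 3)*(q + 2)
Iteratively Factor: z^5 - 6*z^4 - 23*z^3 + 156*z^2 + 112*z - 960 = (z - 4)*(z^4 - 2*z^3 - 31*z^2 + 32*z + 240) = (z - 4)^2*(z^3 + 2*z^2 - 23*z - 60) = (z - 5)*(z - 4)^2*(z^2 + 7*z + 12) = (z - 5)*(z - 4)^2*(z + 3)*(z + 4)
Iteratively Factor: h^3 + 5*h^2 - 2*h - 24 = (h + 4)*(h^2 + h - 6) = (h - 2)*(h + 4)*(h + 3)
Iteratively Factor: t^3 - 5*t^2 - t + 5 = (t - 5)*(t^2 - 1) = (t - 5)*(t + 1)*(t - 1)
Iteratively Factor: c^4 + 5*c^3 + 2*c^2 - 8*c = (c + 2)*(c^3 + 3*c^2 - 4*c) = (c - 1)*(c + 2)*(c^2 + 4*c) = (c - 1)*(c + 2)*(c + 4)*(c)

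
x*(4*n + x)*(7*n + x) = 28*n^2*x + 11*n*x^2 + x^3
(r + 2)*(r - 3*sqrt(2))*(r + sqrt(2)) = r^3 - 2*sqrt(2)*r^2 + 2*r^2 - 6*r - 4*sqrt(2)*r - 12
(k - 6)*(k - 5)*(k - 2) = k^3 - 13*k^2 + 52*k - 60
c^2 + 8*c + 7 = (c + 1)*(c + 7)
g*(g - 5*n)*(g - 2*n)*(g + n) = g^4 - 6*g^3*n + 3*g^2*n^2 + 10*g*n^3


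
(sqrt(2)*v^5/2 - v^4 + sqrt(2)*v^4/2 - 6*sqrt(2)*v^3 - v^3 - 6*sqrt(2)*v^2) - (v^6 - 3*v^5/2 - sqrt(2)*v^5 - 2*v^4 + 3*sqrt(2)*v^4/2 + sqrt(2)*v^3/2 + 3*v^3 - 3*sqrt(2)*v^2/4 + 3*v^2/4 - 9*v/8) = -v^6 + 3*v^5/2 + 3*sqrt(2)*v^5/2 - sqrt(2)*v^4 + v^4 - 13*sqrt(2)*v^3/2 - 4*v^3 - 21*sqrt(2)*v^2/4 - 3*v^2/4 + 9*v/8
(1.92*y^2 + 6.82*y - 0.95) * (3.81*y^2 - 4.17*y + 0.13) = 7.3152*y^4 + 17.9778*y^3 - 31.8093*y^2 + 4.8481*y - 0.1235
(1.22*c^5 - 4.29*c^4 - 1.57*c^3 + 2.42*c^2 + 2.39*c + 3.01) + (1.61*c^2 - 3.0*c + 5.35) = 1.22*c^5 - 4.29*c^4 - 1.57*c^3 + 4.03*c^2 - 0.61*c + 8.36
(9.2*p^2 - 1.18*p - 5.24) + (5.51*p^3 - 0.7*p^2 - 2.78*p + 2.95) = 5.51*p^3 + 8.5*p^2 - 3.96*p - 2.29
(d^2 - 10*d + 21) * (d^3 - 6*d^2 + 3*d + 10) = d^5 - 16*d^4 + 84*d^3 - 146*d^2 - 37*d + 210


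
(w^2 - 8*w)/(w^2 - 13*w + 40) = w/(w - 5)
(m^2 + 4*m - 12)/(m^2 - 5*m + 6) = (m + 6)/(m - 3)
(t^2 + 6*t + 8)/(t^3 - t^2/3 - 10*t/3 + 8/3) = 3*(t + 4)/(3*t^2 - 7*t + 4)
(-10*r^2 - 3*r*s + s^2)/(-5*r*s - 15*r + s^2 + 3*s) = (2*r + s)/(s + 3)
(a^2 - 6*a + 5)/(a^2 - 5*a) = (a - 1)/a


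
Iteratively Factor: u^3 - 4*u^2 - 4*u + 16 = (u - 2)*(u^2 - 2*u - 8) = (u - 4)*(u - 2)*(u + 2)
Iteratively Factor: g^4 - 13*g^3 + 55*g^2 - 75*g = (g - 5)*(g^3 - 8*g^2 + 15*g) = g*(g - 5)*(g^2 - 8*g + 15) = g*(g - 5)*(g - 3)*(g - 5)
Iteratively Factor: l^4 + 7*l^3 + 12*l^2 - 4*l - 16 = (l + 4)*(l^3 + 3*l^2 - 4) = (l - 1)*(l + 4)*(l^2 + 4*l + 4) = (l - 1)*(l + 2)*(l + 4)*(l + 2)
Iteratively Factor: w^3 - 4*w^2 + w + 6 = (w + 1)*(w^2 - 5*w + 6) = (w - 3)*(w + 1)*(w - 2)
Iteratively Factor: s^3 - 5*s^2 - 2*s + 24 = (s - 4)*(s^2 - s - 6) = (s - 4)*(s + 2)*(s - 3)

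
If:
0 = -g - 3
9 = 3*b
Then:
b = 3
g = -3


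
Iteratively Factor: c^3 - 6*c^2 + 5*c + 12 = (c - 4)*(c^2 - 2*c - 3) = (c - 4)*(c + 1)*(c - 3)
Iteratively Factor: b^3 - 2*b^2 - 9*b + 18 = (b - 3)*(b^2 + b - 6) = (b - 3)*(b - 2)*(b + 3)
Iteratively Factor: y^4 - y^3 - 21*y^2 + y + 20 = (y - 1)*(y^3 - 21*y - 20) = (y - 5)*(y - 1)*(y^2 + 5*y + 4) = (y - 5)*(y - 1)*(y + 4)*(y + 1)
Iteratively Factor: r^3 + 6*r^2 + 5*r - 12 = (r - 1)*(r^2 + 7*r + 12) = (r - 1)*(r + 3)*(r + 4)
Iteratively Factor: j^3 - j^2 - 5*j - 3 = (j + 1)*(j^2 - 2*j - 3) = (j + 1)^2*(j - 3)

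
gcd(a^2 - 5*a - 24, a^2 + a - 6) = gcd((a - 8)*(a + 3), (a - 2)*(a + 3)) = a + 3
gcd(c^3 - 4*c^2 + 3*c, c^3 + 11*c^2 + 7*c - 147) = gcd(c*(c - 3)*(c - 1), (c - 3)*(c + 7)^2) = c - 3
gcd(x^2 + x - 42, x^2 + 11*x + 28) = x + 7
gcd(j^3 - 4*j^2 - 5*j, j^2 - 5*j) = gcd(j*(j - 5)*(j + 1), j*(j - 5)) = j^2 - 5*j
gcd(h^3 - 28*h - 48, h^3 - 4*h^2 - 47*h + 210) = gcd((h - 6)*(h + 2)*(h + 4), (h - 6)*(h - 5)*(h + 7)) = h - 6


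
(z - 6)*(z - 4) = z^2 - 10*z + 24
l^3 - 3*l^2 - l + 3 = (l - 3)*(l - 1)*(l + 1)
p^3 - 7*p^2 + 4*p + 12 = (p - 6)*(p - 2)*(p + 1)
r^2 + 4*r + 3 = (r + 1)*(r + 3)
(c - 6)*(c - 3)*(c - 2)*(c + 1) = c^4 - 10*c^3 + 25*c^2 - 36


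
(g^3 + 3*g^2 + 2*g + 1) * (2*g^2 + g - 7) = 2*g^5 + 7*g^4 - 17*g^2 - 13*g - 7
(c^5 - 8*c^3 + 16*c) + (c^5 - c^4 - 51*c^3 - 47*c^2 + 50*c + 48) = 2*c^5 - c^4 - 59*c^3 - 47*c^2 + 66*c + 48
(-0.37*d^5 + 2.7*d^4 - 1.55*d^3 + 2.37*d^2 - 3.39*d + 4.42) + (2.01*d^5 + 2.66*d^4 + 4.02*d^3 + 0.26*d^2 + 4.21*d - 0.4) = 1.64*d^5 + 5.36*d^4 + 2.47*d^3 + 2.63*d^2 + 0.82*d + 4.02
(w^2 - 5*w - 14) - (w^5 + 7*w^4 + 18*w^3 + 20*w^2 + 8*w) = -w^5 - 7*w^4 - 18*w^3 - 19*w^2 - 13*w - 14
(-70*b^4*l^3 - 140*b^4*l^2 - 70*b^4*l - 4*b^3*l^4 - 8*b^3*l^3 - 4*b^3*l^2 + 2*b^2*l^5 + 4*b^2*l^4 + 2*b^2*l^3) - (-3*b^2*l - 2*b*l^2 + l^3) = -70*b^4*l^3 - 140*b^4*l^2 - 70*b^4*l - 4*b^3*l^4 - 8*b^3*l^3 - 4*b^3*l^2 + 2*b^2*l^5 + 4*b^2*l^4 + 2*b^2*l^3 + 3*b^2*l + 2*b*l^2 - l^3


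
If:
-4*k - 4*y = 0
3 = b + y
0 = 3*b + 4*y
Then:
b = 12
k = 9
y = -9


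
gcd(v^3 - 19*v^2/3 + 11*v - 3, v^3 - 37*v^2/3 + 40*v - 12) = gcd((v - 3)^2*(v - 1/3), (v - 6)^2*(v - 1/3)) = v - 1/3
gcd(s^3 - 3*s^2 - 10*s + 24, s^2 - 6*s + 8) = s^2 - 6*s + 8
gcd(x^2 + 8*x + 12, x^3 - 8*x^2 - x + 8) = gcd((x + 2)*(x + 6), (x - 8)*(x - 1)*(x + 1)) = 1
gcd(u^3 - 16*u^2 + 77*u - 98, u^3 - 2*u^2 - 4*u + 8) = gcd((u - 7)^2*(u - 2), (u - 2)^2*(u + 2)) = u - 2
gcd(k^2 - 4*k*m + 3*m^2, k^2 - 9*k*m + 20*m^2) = 1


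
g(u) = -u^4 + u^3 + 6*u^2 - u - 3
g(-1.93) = 0.22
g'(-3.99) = 252.97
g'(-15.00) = 13994.00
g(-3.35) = -95.85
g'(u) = -4*u^3 + 3*u^2 + 12*u - 1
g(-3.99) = -220.46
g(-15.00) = -52638.00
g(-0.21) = -2.54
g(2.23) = 10.97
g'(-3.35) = 142.85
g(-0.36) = -1.93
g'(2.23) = -3.68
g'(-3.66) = 191.38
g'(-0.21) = -3.35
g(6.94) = -1706.44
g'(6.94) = -1110.25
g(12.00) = -18159.00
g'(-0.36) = -4.74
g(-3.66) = -147.44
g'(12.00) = -6337.00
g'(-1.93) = 15.77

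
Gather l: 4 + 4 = 8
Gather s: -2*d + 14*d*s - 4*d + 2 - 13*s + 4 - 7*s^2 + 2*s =-6*d - 7*s^2 + s*(14*d - 11) + 6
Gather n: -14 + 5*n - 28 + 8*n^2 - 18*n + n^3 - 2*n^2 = n^3 + 6*n^2 - 13*n - 42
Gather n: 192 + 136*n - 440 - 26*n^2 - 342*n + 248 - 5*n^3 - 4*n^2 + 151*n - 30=-5*n^3 - 30*n^2 - 55*n - 30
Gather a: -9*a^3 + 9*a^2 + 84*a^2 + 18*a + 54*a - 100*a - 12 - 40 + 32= -9*a^3 + 93*a^2 - 28*a - 20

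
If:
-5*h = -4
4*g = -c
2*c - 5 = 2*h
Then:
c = 33/10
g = -33/40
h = 4/5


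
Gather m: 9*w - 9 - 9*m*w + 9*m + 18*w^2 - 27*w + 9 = m*(9 - 9*w) + 18*w^2 - 18*w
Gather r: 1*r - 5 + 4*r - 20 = 5*r - 25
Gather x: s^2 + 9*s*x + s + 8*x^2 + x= s^2 + s + 8*x^2 + x*(9*s + 1)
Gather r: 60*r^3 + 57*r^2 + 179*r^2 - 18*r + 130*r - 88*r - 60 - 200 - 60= 60*r^3 + 236*r^2 + 24*r - 320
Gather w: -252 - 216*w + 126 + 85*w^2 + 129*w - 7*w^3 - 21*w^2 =-7*w^3 + 64*w^2 - 87*w - 126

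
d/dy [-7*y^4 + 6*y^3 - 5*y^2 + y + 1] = -28*y^3 + 18*y^2 - 10*y + 1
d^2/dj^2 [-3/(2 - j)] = 6/(j - 2)^3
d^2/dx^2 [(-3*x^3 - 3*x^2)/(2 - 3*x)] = 6*(9*x^3 - 18*x^2 + 12*x + 4)/(27*x^3 - 54*x^2 + 36*x - 8)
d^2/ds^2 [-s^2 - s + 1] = -2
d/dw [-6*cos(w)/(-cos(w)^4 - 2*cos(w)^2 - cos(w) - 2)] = 6*(3*sin(w)^4 - 8*sin(w)^2 + 3)*sin(w)/((-sin(w)^2 + cos(w) + 2)^2*(sin(w)^2 + cos(w) - 3)^2)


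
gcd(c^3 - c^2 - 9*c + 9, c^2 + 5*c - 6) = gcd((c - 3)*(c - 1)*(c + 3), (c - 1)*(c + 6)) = c - 1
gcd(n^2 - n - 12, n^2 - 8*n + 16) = n - 4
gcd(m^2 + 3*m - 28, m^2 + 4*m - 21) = m + 7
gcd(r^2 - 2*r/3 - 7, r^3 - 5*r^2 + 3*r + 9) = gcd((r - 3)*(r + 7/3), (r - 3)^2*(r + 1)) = r - 3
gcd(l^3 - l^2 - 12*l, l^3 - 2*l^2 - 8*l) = l^2 - 4*l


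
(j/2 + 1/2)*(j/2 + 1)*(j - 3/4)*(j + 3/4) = j^4/4 + 3*j^3/4 + 23*j^2/64 - 27*j/64 - 9/32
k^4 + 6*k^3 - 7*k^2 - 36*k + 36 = (k - 2)*(k - 1)*(k + 3)*(k + 6)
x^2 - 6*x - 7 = (x - 7)*(x + 1)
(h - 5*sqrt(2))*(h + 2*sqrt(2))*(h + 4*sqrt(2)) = h^3 + sqrt(2)*h^2 - 44*h - 80*sqrt(2)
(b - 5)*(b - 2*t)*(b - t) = b^3 - 3*b^2*t - 5*b^2 + 2*b*t^2 + 15*b*t - 10*t^2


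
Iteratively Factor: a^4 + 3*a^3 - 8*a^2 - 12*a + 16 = (a + 2)*(a^3 + a^2 - 10*a + 8) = (a + 2)*(a + 4)*(a^2 - 3*a + 2) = (a - 2)*(a + 2)*(a + 4)*(a - 1)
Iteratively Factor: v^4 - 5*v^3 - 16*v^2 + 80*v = (v)*(v^3 - 5*v^2 - 16*v + 80) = v*(v - 5)*(v^2 - 16) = v*(v - 5)*(v + 4)*(v - 4)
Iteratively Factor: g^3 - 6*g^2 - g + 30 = (g - 3)*(g^2 - 3*g - 10) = (g - 3)*(g + 2)*(g - 5)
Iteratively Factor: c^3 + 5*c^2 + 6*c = (c)*(c^2 + 5*c + 6) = c*(c + 2)*(c + 3)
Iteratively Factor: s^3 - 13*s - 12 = (s + 1)*(s^2 - s - 12) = (s + 1)*(s + 3)*(s - 4)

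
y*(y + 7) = y^2 + 7*y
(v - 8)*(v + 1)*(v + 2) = v^3 - 5*v^2 - 22*v - 16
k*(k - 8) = k^2 - 8*k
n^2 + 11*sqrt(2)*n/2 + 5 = (n + sqrt(2)/2)*(n + 5*sqrt(2))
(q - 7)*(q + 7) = q^2 - 49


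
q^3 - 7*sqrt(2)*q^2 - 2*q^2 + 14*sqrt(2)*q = q*(q - 2)*(q - 7*sqrt(2))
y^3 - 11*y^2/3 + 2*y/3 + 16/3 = (y - 8/3)*(y - 2)*(y + 1)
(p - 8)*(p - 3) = p^2 - 11*p + 24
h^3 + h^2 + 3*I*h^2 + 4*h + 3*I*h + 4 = (h + 1)*(h - I)*(h + 4*I)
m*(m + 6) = m^2 + 6*m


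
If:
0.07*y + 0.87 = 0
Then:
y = -12.43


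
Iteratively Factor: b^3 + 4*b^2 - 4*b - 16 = (b - 2)*(b^2 + 6*b + 8) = (b - 2)*(b + 2)*(b + 4)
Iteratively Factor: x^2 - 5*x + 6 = (x - 3)*(x - 2)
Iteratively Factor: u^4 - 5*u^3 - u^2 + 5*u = (u - 1)*(u^3 - 4*u^2 - 5*u) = (u - 1)*(u + 1)*(u^2 - 5*u) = u*(u - 1)*(u + 1)*(u - 5)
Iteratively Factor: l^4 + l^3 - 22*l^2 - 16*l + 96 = (l + 3)*(l^3 - 2*l^2 - 16*l + 32) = (l - 4)*(l + 3)*(l^2 + 2*l - 8) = (l - 4)*(l - 2)*(l + 3)*(l + 4)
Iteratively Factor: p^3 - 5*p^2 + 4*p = (p - 1)*(p^2 - 4*p) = p*(p - 1)*(p - 4)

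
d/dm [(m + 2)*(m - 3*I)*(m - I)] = 3*m^2 + m*(4 - 8*I) - 3 - 8*I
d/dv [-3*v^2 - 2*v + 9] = -6*v - 2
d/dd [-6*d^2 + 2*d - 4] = 2 - 12*d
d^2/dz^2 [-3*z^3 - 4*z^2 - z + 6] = -18*z - 8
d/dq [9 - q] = -1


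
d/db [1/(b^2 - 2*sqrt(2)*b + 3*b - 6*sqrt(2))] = (-2*b - 3 + 2*sqrt(2))/(b^2 - 2*sqrt(2)*b + 3*b - 6*sqrt(2))^2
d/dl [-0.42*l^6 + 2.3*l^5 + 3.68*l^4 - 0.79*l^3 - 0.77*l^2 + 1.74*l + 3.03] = -2.52*l^5 + 11.5*l^4 + 14.72*l^3 - 2.37*l^2 - 1.54*l + 1.74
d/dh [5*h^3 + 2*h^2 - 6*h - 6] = 15*h^2 + 4*h - 6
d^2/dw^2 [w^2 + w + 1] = 2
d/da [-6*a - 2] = -6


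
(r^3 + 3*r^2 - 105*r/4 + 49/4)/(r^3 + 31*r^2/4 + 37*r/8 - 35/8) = 2*(2*r - 7)/(4*r + 5)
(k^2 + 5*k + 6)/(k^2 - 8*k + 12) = (k^2 + 5*k + 6)/(k^2 - 8*k + 12)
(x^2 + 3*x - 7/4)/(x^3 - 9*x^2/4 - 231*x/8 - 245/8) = 2*(2*x - 1)/(4*x^2 - 23*x - 35)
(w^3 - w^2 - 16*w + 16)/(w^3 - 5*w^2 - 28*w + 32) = (w - 4)/(w - 8)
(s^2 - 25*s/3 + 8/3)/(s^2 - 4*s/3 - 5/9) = 3*(-3*s^2 + 25*s - 8)/(-9*s^2 + 12*s + 5)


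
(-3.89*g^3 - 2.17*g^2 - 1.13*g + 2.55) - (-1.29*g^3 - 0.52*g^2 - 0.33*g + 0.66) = -2.6*g^3 - 1.65*g^2 - 0.8*g + 1.89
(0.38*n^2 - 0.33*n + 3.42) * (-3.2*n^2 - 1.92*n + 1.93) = -1.216*n^4 + 0.3264*n^3 - 9.577*n^2 - 7.2033*n + 6.6006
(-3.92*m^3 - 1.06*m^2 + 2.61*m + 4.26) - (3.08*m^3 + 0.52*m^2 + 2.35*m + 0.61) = -7.0*m^3 - 1.58*m^2 + 0.26*m + 3.65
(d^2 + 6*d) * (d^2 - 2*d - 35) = d^4 + 4*d^3 - 47*d^2 - 210*d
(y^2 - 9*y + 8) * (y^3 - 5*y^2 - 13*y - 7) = y^5 - 14*y^4 + 40*y^3 + 70*y^2 - 41*y - 56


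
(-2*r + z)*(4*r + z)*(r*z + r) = -8*r^3*z - 8*r^3 + 2*r^2*z^2 + 2*r^2*z + r*z^3 + r*z^2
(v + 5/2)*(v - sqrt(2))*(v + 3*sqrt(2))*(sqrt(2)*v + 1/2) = sqrt(2)*v^4 + 5*sqrt(2)*v^3/2 + 9*v^3/2 - 5*sqrt(2)*v^2 + 45*v^2/4 - 25*sqrt(2)*v/2 - 3*v - 15/2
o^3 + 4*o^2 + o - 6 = (o - 1)*(o + 2)*(o + 3)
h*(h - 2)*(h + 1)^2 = h^4 - 3*h^2 - 2*h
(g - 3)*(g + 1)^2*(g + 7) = g^4 + 6*g^3 - 12*g^2 - 38*g - 21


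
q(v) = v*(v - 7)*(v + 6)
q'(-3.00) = -9.00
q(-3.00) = 90.00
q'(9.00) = 183.00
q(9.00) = 270.00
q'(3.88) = -4.60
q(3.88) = -119.60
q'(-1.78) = -28.93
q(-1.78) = 65.95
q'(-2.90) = -10.97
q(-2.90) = 89.00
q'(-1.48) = -32.47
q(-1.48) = 56.73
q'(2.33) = -30.37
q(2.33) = -90.64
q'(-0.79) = -38.55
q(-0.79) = 32.06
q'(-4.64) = 31.87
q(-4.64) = 73.45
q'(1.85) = -35.43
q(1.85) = -74.79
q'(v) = v*(v - 7) + v*(v + 6) + (v - 7)*(v + 6) = 3*v^2 - 2*v - 42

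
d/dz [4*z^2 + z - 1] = 8*z + 1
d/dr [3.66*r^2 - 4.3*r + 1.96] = 7.32*r - 4.3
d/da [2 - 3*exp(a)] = -3*exp(a)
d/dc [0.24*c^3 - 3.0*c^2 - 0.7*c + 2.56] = 0.72*c^2 - 6.0*c - 0.7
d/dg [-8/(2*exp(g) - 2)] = sinh(g/2)^(-2)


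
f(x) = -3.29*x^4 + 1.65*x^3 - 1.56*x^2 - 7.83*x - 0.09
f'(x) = -13.16*x^3 + 4.95*x^2 - 3.12*x - 7.83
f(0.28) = -2.39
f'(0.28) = -8.60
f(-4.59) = -1616.89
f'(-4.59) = 1383.38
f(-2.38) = -118.10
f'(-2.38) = 205.05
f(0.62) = -5.64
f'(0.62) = -11.00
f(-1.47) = -12.55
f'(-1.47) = 49.26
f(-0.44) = 2.79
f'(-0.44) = -4.38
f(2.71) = -177.38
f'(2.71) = -241.85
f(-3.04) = -318.05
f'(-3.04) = 417.12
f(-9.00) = -22844.52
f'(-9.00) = 10014.84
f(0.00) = -0.09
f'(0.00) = -7.83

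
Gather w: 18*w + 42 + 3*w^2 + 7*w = 3*w^2 + 25*w + 42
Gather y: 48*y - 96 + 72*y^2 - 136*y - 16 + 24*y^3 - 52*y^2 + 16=24*y^3 + 20*y^2 - 88*y - 96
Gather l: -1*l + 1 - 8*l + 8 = 9 - 9*l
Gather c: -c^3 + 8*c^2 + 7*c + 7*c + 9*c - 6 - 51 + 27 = -c^3 + 8*c^2 + 23*c - 30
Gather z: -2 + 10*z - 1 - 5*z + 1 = 5*z - 2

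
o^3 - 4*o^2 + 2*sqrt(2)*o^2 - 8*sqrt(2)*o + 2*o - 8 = (o - 4)*(o + sqrt(2))^2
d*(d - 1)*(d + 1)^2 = d^4 + d^3 - d^2 - d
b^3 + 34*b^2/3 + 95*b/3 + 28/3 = (b + 1/3)*(b + 4)*(b + 7)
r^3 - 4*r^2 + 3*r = r*(r - 3)*(r - 1)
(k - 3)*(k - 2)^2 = k^3 - 7*k^2 + 16*k - 12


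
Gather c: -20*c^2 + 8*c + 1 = -20*c^2 + 8*c + 1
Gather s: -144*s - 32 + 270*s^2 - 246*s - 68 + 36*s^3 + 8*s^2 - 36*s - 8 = 36*s^3 + 278*s^2 - 426*s - 108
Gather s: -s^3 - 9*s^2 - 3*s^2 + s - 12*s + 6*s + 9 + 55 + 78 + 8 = -s^3 - 12*s^2 - 5*s + 150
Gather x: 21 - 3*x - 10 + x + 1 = 12 - 2*x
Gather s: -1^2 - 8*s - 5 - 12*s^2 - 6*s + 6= -12*s^2 - 14*s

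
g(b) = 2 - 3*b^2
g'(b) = -6*b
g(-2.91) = -23.40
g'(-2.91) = 17.46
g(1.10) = -1.63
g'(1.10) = -6.60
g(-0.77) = 0.22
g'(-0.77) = 4.62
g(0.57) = 1.03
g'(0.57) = -3.42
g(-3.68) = -38.63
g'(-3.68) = 22.08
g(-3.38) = -32.27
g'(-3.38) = 20.28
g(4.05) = -47.21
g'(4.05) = -24.30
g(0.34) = 1.65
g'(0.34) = -2.04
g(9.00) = -241.00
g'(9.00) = -54.00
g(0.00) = 2.00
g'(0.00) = 0.00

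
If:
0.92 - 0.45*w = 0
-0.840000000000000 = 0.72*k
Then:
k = -1.17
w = 2.04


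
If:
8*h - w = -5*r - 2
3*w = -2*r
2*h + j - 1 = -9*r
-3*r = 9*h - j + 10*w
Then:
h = 49/59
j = 771/59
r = -90/59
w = 60/59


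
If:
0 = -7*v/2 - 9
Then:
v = -18/7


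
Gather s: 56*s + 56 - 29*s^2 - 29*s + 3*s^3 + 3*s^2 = 3*s^3 - 26*s^2 + 27*s + 56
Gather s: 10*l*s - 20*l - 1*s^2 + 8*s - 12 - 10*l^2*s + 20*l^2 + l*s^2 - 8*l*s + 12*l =20*l^2 - 8*l + s^2*(l - 1) + s*(-10*l^2 + 2*l + 8) - 12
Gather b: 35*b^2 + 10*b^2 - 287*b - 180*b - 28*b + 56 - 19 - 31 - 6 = 45*b^2 - 495*b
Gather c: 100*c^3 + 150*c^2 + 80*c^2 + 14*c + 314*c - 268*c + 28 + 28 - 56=100*c^3 + 230*c^2 + 60*c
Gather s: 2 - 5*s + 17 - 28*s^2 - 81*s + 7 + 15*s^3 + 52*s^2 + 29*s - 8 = 15*s^3 + 24*s^2 - 57*s + 18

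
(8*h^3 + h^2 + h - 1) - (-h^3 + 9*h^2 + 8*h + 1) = 9*h^3 - 8*h^2 - 7*h - 2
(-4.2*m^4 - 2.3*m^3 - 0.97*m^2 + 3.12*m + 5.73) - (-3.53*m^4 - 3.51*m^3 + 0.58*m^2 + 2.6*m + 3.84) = -0.67*m^4 + 1.21*m^3 - 1.55*m^2 + 0.52*m + 1.89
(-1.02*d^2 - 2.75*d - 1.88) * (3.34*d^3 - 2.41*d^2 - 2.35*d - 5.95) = -3.4068*d^5 - 6.7268*d^4 + 2.7453*d^3 + 17.0623*d^2 + 20.7805*d + 11.186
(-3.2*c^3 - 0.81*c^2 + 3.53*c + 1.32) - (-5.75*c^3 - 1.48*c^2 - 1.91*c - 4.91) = 2.55*c^3 + 0.67*c^2 + 5.44*c + 6.23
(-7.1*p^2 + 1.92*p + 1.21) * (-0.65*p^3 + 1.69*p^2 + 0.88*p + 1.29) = 4.615*p^5 - 13.247*p^4 - 3.7897*p^3 - 5.4245*p^2 + 3.5416*p + 1.5609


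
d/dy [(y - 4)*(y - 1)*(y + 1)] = 3*y^2 - 8*y - 1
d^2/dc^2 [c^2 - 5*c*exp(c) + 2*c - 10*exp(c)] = -5*c*exp(c) - 20*exp(c) + 2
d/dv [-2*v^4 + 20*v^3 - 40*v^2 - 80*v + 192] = -8*v^3 + 60*v^2 - 80*v - 80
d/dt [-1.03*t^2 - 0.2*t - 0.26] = -2.06*t - 0.2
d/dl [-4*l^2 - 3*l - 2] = -8*l - 3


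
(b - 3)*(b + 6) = b^2 + 3*b - 18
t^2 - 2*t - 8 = (t - 4)*(t + 2)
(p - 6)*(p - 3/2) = p^2 - 15*p/2 + 9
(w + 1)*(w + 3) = w^2 + 4*w + 3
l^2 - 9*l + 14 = (l - 7)*(l - 2)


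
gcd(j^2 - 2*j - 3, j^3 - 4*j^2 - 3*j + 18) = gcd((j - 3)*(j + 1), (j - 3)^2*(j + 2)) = j - 3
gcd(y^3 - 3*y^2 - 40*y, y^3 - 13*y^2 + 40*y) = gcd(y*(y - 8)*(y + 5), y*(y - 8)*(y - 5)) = y^2 - 8*y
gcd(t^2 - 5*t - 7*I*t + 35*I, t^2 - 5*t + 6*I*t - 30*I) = t - 5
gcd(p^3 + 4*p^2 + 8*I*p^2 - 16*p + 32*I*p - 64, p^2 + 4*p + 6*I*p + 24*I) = p + 4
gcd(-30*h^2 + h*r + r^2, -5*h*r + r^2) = -5*h + r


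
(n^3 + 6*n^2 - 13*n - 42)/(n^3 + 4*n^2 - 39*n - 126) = (n^2 - n - 6)/(n^2 - 3*n - 18)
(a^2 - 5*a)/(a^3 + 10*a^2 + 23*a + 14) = a*(a - 5)/(a^3 + 10*a^2 + 23*a + 14)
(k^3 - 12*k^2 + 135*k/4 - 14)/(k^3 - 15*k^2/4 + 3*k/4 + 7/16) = 4*(k - 8)/(4*k + 1)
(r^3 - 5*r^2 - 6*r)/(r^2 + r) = r - 6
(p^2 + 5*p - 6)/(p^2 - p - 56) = (-p^2 - 5*p + 6)/(-p^2 + p + 56)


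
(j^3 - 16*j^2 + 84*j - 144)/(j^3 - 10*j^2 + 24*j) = (j - 6)/j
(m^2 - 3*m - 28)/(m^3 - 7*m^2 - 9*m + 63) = (m + 4)/(m^2 - 9)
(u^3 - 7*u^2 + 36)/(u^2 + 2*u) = u - 9 + 18/u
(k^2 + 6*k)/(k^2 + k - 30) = k/(k - 5)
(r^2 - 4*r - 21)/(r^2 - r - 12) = (r - 7)/(r - 4)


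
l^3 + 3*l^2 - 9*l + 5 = (l - 1)^2*(l + 5)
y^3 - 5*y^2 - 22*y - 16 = (y - 8)*(y + 1)*(y + 2)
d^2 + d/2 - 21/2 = (d - 3)*(d + 7/2)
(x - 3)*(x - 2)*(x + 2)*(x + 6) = x^4 + 3*x^3 - 22*x^2 - 12*x + 72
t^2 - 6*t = t*(t - 6)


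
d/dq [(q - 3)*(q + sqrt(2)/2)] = 2*q - 3 + sqrt(2)/2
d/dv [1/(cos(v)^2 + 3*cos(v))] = (2*cos(v) + 3)*sin(v)/((cos(v) + 3)^2*cos(v)^2)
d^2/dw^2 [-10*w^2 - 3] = -20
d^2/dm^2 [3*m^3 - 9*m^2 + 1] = 18*m - 18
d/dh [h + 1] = 1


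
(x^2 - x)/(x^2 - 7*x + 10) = x*(x - 1)/(x^2 - 7*x + 10)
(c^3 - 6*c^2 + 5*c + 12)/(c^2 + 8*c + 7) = (c^2 - 7*c + 12)/(c + 7)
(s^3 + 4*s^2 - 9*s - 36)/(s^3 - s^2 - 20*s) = (s^2 - 9)/(s*(s - 5))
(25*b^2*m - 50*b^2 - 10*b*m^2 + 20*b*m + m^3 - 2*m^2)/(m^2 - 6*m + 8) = (25*b^2 - 10*b*m + m^2)/(m - 4)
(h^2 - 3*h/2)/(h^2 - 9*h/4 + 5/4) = 2*h*(2*h - 3)/(4*h^2 - 9*h + 5)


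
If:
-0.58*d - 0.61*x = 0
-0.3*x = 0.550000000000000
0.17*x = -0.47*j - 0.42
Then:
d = 1.93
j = -0.23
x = -1.83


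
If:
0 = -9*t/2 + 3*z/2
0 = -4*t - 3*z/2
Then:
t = 0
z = 0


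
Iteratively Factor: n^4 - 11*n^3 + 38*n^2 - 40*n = (n - 5)*(n^3 - 6*n^2 + 8*n) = (n - 5)*(n - 4)*(n^2 - 2*n) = n*(n - 5)*(n - 4)*(n - 2)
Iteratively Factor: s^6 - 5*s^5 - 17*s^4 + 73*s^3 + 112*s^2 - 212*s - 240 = (s - 4)*(s^5 - s^4 - 21*s^3 - 11*s^2 + 68*s + 60) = (s - 4)*(s - 2)*(s^4 + s^3 - 19*s^2 - 49*s - 30) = (s - 4)*(s - 2)*(s + 3)*(s^3 - 2*s^2 - 13*s - 10) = (s - 4)*(s - 2)*(s + 2)*(s + 3)*(s^2 - 4*s - 5) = (s - 4)*(s - 2)*(s + 1)*(s + 2)*(s + 3)*(s - 5)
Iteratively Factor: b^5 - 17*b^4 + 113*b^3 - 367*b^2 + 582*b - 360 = (b - 3)*(b^4 - 14*b^3 + 71*b^2 - 154*b + 120) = (b - 5)*(b - 3)*(b^3 - 9*b^2 + 26*b - 24) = (b - 5)*(b - 4)*(b - 3)*(b^2 - 5*b + 6) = (b - 5)*(b - 4)*(b - 3)*(b - 2)*(b - 3)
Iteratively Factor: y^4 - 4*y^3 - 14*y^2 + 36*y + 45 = (y + 3)*(y^3 - 7*y^2 + 7*y + 15) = (y + 1)*(y + 3)*(y^2 - 8*y + 15) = (y - 5)*(y + 1)*(y + 3)*(y - 3)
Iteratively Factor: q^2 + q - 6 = (q - 2)*(q + 3)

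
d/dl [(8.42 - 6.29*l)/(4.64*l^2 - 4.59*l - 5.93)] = (29.1856*l^2 - 78.1376*l + 75.9475)/(21.5296*l^4 - 42.5952*l^3 - 33.9623*l^2 + 54.4374*l + 35.1649)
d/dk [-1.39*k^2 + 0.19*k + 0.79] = 0.19 - 2.78*k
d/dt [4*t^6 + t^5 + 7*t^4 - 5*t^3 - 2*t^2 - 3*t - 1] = 24*t^5 + 5*t^4 + 28*t^3 - 15*t^2 - 4*t - 3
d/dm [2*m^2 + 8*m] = 4*m + 8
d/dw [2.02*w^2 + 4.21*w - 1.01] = 4.04*w + 4.21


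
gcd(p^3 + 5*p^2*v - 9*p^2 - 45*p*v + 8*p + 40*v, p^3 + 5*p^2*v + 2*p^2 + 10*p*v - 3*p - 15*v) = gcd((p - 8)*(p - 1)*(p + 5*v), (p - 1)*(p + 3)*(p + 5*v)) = p^2 + 5*p*v - p - 5*v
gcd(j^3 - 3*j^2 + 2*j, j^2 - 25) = 1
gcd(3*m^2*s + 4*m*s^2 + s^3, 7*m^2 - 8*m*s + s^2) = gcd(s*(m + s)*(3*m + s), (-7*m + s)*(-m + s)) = 1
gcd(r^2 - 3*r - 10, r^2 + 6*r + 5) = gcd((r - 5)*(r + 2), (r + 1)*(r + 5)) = 1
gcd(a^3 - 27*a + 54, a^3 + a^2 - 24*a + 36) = a^2 + 3*a - 18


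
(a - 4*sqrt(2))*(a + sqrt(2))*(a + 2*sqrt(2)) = a^3 - sqrt(2)*a^2 - 20*a - 16*sqrt(2)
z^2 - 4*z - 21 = (z - 7)*(z + 3)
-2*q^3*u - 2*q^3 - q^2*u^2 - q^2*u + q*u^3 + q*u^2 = (-2*q + u)*(q + u)*(q*u + q)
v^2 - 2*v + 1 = (v - 1)^2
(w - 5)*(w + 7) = w^2 + 2*w - 35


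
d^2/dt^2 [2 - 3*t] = 0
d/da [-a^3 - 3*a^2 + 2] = 3*a*(-a - 2)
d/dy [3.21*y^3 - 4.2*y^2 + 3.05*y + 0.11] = 9.63*y^2 - 8.4*y + 3.05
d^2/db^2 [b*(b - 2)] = 2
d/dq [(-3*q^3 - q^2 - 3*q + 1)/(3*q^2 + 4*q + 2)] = (-9*q^4 - 24*q^3 - 13*q^2 - 10*q - 10)/(9*q^4 + 24*q^3 + 28*q^2 + 16*q + 4)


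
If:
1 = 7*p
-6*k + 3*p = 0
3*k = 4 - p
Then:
No Solution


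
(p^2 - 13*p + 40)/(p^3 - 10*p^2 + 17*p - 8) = (p - 5)/(p^2 - 2*p + 1)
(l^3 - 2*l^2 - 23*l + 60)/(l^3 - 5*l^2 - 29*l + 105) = (l - 4)/(l - 7)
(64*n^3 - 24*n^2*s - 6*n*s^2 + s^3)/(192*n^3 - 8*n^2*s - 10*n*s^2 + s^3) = (-2*n + s)/(-6*n + s)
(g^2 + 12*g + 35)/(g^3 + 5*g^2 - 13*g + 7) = (g + 5)/(g^2 - 2*g + 1)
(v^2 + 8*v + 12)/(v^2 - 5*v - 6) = (v^2 + 8*v + 12)/(v^2 - 5*v - 6)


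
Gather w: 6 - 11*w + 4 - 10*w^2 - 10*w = -10*w^2 - 21*w + 10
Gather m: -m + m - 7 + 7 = 0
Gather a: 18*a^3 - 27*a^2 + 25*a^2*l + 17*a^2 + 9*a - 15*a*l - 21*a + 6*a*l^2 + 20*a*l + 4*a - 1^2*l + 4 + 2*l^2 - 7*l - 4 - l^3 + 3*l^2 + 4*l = 18*a^3 + a^2*(25*l - 10) + a*(6*l^2 + 5*l - 8) - l^3 + 5*l^2 - 4*l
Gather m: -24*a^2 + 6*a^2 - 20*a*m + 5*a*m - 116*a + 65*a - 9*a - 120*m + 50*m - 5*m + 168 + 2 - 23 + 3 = -18*a^2 - 60*a + m*(-15*a - 75) + 150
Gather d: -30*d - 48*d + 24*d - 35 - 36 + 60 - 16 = -54*d - 27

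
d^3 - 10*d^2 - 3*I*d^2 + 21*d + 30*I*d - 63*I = (d - 7)*(d - 3)*(d - 3*I)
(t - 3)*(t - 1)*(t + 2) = t^3 - 2*t^2 - 5*t + 6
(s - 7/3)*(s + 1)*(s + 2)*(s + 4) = s^4 + 14*s^3/3 - 7*s^2/3 - 74*s/3 - 56/3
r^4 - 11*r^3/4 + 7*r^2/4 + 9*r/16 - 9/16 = (r - 3/2)*(r - 1)*(r - 3/4)*(r + 1/2)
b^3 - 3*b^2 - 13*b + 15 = (b - 5)*(b - 1)*(b + 3)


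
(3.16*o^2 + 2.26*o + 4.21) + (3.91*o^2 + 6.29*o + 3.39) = 7.07*o^2 + 8.55*o + 7.6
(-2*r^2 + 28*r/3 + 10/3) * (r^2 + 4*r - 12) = -2*r^4 + 4*r^3/3 + 194*r^2/3 - 296*r/3 - 40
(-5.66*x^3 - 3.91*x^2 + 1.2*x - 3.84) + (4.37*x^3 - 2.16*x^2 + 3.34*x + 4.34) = -1.29*x^3 - 6.07*x^2 + 4.54*x + 0.5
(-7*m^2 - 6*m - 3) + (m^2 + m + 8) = -6*m^2 - 5*m + 5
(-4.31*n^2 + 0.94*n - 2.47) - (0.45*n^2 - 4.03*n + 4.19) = -4.76*n^2 + 4.97*n - 6.66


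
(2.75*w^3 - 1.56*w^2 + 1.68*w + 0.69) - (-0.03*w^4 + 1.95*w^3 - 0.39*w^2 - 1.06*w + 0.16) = 0.03*w^4 + 0.8*w^3 - 1.17*w^2 + 2.74*w + 0.53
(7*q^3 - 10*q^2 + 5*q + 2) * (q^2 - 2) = 7*q^5 - 10*q^4 - 9*q^3 + 22*q^2 - 10*q - 4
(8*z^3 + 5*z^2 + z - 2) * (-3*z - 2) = -24*z^4 - 31*z^3 - 13*z^2 + 4*z + 4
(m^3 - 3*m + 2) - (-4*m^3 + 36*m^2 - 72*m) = 5*m^3 - 36*m^2 + 69*m + 2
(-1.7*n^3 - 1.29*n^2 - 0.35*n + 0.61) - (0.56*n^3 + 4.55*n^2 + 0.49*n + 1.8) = -2.26*n^3 - 5.84*n^2 - 0.84*n - 1.19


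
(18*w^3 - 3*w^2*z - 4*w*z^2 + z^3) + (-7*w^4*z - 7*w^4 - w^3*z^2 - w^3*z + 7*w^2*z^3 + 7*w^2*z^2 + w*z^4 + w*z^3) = -7*w^4*z - 7*w^4 - w^3*z^2 - w^3*z + 18*w^3 + 7*w^2*z^3 + 7*w^2*z^2 - 3*w^2*z + w*z^4 + w*z^3 - 4*w*z^2 + z^3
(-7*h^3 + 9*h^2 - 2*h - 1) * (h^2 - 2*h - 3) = -7*h^5 + 23*h^4 + h^3 - 24*h^2 + 8*h + 3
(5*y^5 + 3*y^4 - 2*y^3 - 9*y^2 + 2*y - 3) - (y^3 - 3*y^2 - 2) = 5*y^5 + 3*y^4 - 3*y^3 - 6*y^2 + 2*y - 1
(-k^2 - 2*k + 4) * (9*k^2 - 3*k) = -9*k^4 - 15*k^3 + 42*k^2 - 12*k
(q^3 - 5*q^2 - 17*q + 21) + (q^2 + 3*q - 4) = q^3 - 4*q^2 - 14*q + 17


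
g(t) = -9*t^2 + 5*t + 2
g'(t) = 5 - 18*t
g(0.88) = -0.57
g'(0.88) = -10.84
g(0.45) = 2.43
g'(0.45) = -3.10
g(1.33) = -7.27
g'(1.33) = -18.94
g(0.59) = 1.82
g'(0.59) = -5.62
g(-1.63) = -30.06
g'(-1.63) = 34.34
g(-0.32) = -0.52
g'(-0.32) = 10.76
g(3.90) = -115.39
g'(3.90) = -65.20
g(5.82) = -273.75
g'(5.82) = -99.76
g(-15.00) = -2098.00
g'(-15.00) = 275.00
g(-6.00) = -352.00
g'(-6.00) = 113.00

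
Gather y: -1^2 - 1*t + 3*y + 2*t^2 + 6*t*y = 2*t^2 - t + y*(6*t + 3) - 1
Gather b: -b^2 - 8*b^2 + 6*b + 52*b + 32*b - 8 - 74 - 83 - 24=-9*b^2 + 90*b - 189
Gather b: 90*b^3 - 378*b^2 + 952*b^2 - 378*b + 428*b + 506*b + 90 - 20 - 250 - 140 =90*b^3 + 574*b^2 + 556*b - 320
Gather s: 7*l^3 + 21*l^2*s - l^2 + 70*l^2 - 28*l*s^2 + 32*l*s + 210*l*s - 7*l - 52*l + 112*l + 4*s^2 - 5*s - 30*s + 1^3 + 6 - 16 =7*l^3 + 69*l^2 + 53*l + s^2*(4 - 28*l) + s*(21*l^2 + 242*l - 35) - 9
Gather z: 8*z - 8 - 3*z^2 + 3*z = -3*z^2 + 11*z - 8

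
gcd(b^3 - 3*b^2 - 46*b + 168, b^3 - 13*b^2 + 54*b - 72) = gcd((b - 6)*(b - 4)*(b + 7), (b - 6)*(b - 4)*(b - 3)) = b^2 - 10*b + 24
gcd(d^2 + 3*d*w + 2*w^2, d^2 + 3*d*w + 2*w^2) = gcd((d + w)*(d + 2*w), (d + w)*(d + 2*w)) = d^2 + 3*d*w + 2*w^2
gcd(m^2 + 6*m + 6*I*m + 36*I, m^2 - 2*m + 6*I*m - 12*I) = m + 6*I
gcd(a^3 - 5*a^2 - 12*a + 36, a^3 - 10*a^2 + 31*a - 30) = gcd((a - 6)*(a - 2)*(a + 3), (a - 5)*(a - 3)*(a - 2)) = a - 2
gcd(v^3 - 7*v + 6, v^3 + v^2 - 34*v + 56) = v - 2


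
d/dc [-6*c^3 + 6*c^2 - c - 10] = -18*c^2 + 12*c - 1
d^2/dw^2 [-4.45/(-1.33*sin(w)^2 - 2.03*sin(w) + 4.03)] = (-31.48642*sin(w)^4 - 36.043665*sin(w)^3 - 66.514595*sin(w)^2 + 35.682325*sin(w) + 84.37912)/(1.33*sin(w)^2 + 2.03*sin(w) - 4.03)^3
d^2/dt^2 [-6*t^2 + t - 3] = -12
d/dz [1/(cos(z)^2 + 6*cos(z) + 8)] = 2*(cos(z) + 3)*sin(z)/(cos(z)^2 + 6*cos(z) + 8)^2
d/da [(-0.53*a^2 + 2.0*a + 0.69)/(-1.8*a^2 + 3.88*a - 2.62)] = (1.5436*a^2 + 5.2612*a - 7.9172)/(3.24*a^4 - 13.968*a^3 + 24.4864*a^2 - 20.3312*a + 6.8644)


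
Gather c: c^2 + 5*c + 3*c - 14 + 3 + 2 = c^2 + 8*c - 9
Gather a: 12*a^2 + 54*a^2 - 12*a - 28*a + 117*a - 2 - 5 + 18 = 66*a^2 + 77*a + 11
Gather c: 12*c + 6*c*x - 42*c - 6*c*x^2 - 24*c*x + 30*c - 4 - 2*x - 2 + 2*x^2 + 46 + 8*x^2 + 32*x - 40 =c*(-6*x^2 - 18*x) + 10*x^2 + 30*x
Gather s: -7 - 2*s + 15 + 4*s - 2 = 2*s + 6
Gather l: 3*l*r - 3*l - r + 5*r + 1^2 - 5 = l*(3*r - 3) + 4*r - 4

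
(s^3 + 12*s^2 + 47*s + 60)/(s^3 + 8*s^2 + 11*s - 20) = (s + 3)/(s - 1)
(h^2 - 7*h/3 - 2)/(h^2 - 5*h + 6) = (h + 2/3)/(h - 2)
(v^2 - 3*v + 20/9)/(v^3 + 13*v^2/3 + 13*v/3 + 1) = (9*v^2 - 27*v + 20)/(3*(3*v^3 + 13*v^2 + 13*v + 3))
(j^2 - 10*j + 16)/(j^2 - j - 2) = (j - 8)/(j + 1)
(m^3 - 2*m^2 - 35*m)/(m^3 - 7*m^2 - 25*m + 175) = m/(m - 5)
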